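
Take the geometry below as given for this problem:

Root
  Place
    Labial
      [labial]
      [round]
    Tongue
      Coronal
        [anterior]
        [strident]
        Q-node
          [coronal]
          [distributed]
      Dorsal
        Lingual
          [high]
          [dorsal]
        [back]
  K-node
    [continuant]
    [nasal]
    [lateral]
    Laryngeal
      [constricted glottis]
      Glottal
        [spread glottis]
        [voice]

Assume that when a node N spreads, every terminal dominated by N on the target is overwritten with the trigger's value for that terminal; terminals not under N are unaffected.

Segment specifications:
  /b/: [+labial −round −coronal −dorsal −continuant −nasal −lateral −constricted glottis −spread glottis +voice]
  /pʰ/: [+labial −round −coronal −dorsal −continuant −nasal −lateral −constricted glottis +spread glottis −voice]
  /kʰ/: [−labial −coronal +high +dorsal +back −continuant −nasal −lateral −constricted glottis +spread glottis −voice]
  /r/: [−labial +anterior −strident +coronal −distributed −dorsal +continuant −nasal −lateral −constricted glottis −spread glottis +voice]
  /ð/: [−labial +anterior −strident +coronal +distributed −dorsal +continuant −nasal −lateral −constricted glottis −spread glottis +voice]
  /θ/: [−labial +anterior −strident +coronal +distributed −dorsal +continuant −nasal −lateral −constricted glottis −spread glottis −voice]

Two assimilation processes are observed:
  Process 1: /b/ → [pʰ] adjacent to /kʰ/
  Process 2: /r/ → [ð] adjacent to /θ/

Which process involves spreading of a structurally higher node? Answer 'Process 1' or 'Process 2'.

Process 1

Process 1: the features that change are [voice], [spread glottis]; the minimal node is Glottal (depth 3).
Process 2 alters [distributed]; the lowest dominating node is [distributed] (depth 5 from Root).
Depth 3 < depth 5; Process 1 involves the structurally higher constituent Glottal.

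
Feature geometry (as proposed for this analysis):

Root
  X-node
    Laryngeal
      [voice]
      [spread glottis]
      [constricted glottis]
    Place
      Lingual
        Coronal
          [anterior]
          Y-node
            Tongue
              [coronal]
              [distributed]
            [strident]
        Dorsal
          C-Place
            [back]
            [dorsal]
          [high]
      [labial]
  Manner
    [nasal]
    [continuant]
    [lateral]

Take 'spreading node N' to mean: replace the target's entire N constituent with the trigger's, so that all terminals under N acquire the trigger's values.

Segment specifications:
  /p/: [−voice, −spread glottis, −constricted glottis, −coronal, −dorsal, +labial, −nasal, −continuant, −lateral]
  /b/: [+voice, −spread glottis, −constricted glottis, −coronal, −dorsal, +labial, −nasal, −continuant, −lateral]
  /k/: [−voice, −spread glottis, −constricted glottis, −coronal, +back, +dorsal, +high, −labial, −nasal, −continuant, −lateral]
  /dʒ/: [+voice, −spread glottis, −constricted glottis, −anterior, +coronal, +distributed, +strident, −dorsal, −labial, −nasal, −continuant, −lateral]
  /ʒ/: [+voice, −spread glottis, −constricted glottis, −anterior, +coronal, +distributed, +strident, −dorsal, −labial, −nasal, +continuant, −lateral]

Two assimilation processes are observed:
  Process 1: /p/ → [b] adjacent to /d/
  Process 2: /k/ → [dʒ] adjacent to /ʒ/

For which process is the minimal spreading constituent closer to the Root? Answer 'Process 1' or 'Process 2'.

Process 2

Process 1 alters [voice]; the lowest dominating node is [voice] (depth 3 from Root).
Process 2: the features that change are [voice], [coronal], [anterior], [distributed], [strident], [dorsal], [high], [back]; the minimal node is X-node (depth 1).
X-node is closer to Root than [voice], so Process 2 spreads the higher node.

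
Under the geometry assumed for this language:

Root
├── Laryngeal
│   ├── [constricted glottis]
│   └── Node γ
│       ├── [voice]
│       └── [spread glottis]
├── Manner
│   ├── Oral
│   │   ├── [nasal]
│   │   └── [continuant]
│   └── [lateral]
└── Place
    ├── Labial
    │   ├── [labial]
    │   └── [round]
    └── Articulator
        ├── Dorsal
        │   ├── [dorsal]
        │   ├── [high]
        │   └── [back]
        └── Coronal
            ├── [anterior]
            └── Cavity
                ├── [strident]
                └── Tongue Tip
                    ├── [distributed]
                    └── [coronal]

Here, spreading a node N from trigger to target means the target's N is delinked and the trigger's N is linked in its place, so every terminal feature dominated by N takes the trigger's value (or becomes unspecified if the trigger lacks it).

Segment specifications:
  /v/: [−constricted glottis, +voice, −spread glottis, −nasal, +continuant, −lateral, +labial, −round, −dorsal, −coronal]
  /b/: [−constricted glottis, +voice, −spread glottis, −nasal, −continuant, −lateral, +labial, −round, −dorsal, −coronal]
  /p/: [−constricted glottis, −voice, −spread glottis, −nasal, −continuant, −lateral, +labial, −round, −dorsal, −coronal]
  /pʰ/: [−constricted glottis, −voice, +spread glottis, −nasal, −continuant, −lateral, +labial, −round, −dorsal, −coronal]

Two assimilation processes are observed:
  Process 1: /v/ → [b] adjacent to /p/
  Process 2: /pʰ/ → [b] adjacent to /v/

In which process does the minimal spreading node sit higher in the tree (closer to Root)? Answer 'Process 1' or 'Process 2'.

Process 2

In Process 1, [continuant] changes, so the minimal spreading node is [continuant] at depth 3.
In Process 2, [voice], [spread glottis] change, so the minimal spreading node is Node γ at depth 2.
Node γ is closer to Root than [continuant], so Process 2 spreads the higher node.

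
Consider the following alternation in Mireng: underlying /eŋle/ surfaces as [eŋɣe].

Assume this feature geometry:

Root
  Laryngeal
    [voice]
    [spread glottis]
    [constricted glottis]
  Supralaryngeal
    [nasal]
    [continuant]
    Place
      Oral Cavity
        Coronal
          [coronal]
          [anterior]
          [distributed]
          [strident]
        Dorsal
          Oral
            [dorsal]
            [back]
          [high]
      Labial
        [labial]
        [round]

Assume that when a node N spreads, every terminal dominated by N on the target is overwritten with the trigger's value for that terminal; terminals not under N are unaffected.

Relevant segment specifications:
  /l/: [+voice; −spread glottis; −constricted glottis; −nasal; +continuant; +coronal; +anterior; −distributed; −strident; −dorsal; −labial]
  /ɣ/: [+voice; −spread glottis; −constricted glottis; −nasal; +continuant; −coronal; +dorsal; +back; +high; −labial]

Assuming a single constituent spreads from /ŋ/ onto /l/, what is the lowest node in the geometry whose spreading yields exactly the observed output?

Oral Cavity

/l/ and [ɣ] differ in [coronal], [anterior], [distributed], [strident], [dorsal], [high], [back]; every other specified feature is identical.
Tracing each changed feature up the tree, the paths first meet at Oral Cavity; any lower node misses at least one of them.
If Oral Cavity spreads, every terminal under it takes /ŋ/'s value, producing [ɣ] as observed.
Features on which the two segments disagree outside Oral Cavity, such as [continuant], [nasal], are unchanged — nothing dominating them spread, and Oral Cavity is the minimal sufficient constituent.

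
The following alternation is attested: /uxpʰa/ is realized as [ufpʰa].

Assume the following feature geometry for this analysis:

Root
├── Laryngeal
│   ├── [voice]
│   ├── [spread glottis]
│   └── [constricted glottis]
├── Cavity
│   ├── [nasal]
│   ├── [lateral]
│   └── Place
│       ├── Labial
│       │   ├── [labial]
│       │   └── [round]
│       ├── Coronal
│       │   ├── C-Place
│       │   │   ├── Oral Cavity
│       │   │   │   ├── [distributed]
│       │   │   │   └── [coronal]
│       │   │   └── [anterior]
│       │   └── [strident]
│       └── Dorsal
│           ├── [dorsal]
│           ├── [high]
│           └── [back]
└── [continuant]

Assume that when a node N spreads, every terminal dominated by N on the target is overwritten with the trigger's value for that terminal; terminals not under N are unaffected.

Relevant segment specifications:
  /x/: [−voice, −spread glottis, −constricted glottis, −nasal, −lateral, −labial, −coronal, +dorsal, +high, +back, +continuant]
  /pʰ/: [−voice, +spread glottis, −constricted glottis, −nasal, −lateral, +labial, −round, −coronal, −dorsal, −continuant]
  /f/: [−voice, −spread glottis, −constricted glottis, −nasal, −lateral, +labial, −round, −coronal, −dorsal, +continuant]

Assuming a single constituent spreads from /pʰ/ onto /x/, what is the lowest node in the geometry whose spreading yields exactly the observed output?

/x/ and [f] differ in [labial], [round], [dorsal], [high], [back]; every other specified feature is identical.
These terminals are all dominated by Place, and no proper subconstituent of Place covers them all; Place is their lowest common ancestor.
Delinking /x/'s Place and associating /pʰ/'s Place gives precisely the feature bundle of [f].
Features on which the two segments disagree outside Place, such as [continuant], [spread glottis], are unchanged — nothing dominating them spread, and Place is the minimal sufficient constituent.

Place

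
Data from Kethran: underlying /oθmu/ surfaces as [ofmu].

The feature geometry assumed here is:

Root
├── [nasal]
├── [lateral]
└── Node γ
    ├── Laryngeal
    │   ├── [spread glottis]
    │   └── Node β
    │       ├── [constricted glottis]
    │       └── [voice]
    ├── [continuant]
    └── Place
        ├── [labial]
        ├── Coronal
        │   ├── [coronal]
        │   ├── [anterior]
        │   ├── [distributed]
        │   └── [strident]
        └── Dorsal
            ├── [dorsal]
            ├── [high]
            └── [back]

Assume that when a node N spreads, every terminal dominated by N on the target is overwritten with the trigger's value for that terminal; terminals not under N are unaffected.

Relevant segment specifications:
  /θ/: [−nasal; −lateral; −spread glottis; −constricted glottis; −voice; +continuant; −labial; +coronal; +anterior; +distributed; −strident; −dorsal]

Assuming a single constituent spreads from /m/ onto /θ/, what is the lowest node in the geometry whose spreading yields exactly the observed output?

The alternation /θ/ → [f] changes [labial], [coronal], [anterior], [distributed], [strident] and nothing else.
Tracing each changed feature up the tree, the paths first meet at Place; any lower node misses at least one of them.
If Place spreads, every terminal under it takes /m/'s value, producing [f] as observed.
Since [continuant], [voice] are preserved even though /m/ disagrees there, no node above Place spread.

Place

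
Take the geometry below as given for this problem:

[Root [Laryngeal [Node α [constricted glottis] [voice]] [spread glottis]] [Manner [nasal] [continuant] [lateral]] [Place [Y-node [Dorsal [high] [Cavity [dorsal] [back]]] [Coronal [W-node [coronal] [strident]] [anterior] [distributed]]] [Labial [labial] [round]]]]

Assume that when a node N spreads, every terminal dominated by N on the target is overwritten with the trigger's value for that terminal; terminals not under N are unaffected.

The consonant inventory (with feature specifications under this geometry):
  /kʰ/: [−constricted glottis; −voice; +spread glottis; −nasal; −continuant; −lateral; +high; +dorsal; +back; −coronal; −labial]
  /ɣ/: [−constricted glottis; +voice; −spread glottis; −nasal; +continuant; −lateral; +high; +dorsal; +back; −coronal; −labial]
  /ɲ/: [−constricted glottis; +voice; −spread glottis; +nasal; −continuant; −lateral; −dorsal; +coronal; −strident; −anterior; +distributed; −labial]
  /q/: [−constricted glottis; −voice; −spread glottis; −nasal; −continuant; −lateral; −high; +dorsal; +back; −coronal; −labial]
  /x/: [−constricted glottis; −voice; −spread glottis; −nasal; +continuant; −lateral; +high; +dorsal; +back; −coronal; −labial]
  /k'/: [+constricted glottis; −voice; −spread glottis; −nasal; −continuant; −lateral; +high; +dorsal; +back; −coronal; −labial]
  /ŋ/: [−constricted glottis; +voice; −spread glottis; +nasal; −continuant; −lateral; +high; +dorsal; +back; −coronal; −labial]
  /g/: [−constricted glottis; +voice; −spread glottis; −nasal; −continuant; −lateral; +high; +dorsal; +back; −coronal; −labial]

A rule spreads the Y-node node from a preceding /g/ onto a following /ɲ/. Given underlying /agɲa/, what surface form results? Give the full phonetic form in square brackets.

[agŋa]

Y-node immediately or transitively dominates [high], [dorsal], [back], [coronal], [strident], [anterior], [distributed].
The target acquires /g/'s values for everything under Y-node — [+high], [+dorsal], [+back], [−coronal] — while keeping its own [constricted glottis], [voice], [spread glottis], ….
This feature bundle is that of [ŋ], so /agɲa/ surfaces as [agŋa].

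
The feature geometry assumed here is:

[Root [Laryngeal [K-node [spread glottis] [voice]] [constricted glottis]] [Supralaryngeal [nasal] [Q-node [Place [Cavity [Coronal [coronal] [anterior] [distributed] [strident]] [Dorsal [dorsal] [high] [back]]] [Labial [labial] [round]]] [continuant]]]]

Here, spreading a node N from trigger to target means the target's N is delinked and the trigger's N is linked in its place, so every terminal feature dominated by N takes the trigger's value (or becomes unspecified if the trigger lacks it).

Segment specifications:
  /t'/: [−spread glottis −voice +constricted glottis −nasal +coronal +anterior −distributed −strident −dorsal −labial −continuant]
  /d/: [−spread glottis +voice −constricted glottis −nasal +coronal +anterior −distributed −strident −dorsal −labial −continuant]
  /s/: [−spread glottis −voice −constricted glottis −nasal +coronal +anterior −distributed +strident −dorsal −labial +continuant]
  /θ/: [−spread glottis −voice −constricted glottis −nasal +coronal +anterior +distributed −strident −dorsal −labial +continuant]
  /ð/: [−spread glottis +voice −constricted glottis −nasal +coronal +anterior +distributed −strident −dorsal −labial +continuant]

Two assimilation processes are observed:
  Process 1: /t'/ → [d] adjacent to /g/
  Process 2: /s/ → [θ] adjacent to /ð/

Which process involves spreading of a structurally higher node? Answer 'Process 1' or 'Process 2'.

Process 1: the features that change are [voice], [constricted glottis]; the minimal node is Laryngeal (depth 1).
In Process 2, [distributed], [strident] change, so the minimal spreading node is Coronal at depth 5.
Laryngeal is closer to Root than Coronal, so Process 1 spreads the higher node.

Process 1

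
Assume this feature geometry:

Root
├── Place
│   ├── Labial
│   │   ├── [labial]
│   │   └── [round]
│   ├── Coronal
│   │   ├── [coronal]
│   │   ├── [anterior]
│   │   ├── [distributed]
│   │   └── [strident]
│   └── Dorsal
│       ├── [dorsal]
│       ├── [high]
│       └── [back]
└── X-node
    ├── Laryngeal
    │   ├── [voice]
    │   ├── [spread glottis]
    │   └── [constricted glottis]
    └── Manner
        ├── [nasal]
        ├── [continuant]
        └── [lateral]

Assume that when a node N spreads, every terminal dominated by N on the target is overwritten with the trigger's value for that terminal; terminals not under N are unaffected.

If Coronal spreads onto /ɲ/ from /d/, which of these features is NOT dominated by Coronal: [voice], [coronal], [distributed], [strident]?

[voice]

Coronal dominates exactly [coronal], [anterior], [distributed], [strident].
[coronal], [distributed], [strident] all lie under Coronal, so they are overwritten when Coronal spreads.
But [voice] is a dependent of Laryngeal, outside Coronal; it is therefore untouched by the spreading.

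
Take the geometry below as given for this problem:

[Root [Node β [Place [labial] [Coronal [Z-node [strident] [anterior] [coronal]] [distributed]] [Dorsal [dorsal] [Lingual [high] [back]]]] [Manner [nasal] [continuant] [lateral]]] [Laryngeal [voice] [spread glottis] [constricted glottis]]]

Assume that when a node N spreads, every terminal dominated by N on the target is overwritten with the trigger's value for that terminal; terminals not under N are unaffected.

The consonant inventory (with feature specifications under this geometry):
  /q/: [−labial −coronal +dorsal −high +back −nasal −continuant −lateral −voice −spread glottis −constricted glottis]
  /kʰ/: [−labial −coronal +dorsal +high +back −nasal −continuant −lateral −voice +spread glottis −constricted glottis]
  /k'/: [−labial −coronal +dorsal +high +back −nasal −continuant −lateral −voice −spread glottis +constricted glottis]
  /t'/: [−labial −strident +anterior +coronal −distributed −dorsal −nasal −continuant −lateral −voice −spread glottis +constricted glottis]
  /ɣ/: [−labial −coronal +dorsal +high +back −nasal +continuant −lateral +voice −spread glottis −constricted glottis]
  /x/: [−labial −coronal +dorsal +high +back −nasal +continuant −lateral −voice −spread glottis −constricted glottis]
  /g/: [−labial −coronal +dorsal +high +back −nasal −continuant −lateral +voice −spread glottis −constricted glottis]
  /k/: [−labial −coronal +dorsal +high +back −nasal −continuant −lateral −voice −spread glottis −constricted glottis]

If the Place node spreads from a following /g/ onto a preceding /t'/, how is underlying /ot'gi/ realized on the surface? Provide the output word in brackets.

[ok'gi]

Place immediately or transitively dominates [labial], [strident], [anterior], [coronal], [distributed], [dorsal], [high], [back].
After delinking /t'/'s Place and linking /g/'s, the affected terminals become [−labial], [−coronal], [+dorsal], [+high], [+back]; [nasal], [continuant], [lateral], … (outside Place) are retained from /t'/.
The resulting bundle matches /k'/ in the inventory; substituting it for /t'/ gives [ok'gi].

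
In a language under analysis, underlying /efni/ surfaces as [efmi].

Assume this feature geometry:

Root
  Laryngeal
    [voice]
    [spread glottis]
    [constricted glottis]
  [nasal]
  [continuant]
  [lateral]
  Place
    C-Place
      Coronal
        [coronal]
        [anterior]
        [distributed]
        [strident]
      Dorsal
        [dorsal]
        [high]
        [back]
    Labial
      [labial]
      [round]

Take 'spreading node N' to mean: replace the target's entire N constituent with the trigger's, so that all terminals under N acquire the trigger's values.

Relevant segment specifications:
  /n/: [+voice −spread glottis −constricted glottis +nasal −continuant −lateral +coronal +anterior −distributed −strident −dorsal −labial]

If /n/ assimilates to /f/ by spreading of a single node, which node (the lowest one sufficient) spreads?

Feature comparison: [labial], [round], [coronal], [anterior], [distributed], [strident] differ between /n/ and [m]; the remaining terminals match.
The smallest constituent containing every changed terminal is Place — each of its daughters lacks at least one of the affected features.
Delinking /n/'s Place and associating /f/'s Place gives precisely the feature bundle of [m].
Had Root spread, [continuant], [voice] would have taken /f/'s values; they stay as in /n/, confirming the spreading constituent is exactly Place.

Place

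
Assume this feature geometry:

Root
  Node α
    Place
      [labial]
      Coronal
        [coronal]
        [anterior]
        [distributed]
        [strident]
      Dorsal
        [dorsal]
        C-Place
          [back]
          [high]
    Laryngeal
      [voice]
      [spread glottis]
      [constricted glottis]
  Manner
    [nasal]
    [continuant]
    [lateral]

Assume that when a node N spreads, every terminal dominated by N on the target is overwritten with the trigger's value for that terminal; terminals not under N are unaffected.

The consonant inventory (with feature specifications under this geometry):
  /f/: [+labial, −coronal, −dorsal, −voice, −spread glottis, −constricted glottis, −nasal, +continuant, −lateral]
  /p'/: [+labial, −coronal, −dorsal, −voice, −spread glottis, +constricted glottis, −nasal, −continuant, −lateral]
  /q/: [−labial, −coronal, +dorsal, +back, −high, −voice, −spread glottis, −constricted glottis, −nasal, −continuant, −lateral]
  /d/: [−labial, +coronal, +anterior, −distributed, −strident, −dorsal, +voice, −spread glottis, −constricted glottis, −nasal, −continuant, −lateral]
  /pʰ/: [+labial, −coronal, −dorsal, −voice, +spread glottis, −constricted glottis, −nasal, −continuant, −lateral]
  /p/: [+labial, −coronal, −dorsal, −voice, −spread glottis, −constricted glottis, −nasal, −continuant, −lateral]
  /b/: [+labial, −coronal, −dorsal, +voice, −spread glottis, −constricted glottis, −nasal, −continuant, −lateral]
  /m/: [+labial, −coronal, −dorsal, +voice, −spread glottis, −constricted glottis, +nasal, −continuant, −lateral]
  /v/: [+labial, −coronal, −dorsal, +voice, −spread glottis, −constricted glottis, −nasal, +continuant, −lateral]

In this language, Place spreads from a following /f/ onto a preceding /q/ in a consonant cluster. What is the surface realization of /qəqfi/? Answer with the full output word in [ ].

[qəpfi]

The Place node dominates the terminals [labial], [coronal], [anterior], [distributed], [strident], [dorsal], [back], [high].
The target acquires /f/'s values for everything under Place — [+labial], [−coronal], [−dorsal] — while keeping its own [voice], [spread glottis], [constricted glottis], ….
The resulting bundle matches /p/ in the inventory; substituting it for /q/ gives [qəpfi].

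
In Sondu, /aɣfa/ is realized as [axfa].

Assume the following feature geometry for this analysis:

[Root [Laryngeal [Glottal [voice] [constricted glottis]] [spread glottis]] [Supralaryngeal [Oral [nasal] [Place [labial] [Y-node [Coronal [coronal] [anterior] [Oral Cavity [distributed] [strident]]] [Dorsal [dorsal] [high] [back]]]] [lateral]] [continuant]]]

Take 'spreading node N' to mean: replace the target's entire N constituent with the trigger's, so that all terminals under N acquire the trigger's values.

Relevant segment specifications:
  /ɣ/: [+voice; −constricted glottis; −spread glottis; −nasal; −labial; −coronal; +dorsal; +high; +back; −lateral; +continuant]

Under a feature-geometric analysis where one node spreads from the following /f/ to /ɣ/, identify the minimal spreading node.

[voice]

Comparing /ɣ/ with its surface form [x], the only feature that changes is [voice].
Since just one terminal is affected and it takes /f/'s value, spreading the terminal [voice] alone is sufficient and minimal.
[dorsal], [labial] stay as in /ɣ/ although /f/ differs there, so no node dominating them spread; among the remaining candidates [voice] is the lowest that derives the output.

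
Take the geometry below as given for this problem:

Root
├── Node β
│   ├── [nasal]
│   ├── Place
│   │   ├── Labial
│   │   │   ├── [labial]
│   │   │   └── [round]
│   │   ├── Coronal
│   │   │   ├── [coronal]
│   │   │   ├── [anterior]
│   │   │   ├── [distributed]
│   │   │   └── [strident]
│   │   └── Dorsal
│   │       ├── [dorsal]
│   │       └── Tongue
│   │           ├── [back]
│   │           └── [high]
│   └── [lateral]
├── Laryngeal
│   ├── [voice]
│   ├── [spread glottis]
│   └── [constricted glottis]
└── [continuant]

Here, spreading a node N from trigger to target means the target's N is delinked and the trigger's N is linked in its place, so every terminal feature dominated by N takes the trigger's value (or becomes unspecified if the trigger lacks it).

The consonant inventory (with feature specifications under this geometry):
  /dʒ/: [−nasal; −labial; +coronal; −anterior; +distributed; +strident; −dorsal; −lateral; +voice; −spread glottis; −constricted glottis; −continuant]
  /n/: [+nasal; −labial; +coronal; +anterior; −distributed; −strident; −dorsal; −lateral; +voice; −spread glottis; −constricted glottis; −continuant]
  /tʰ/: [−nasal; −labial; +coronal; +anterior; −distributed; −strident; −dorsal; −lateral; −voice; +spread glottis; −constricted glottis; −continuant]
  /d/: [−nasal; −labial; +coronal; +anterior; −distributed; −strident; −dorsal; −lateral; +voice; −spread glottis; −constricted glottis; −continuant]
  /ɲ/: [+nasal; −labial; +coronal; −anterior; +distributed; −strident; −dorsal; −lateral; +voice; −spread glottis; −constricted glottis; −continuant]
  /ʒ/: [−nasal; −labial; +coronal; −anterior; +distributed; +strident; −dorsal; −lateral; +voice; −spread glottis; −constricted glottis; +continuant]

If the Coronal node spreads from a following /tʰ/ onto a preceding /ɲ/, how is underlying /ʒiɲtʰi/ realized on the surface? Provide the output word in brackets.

[ʒintʰi]

Coronal immediately or transitively dominates [coronal], [anterior], [distributed], [strident].
The target acquires /tʰ/'s values for everything under Coronal — [+coronal], [+anterior], [−distributed], [−strident] — while keeping its own [nasal], [labial], [dorsal], ….
The resulting bundle matches /n/ in the inventory; substituting it for /ɲ/ gives [ʒintʰi].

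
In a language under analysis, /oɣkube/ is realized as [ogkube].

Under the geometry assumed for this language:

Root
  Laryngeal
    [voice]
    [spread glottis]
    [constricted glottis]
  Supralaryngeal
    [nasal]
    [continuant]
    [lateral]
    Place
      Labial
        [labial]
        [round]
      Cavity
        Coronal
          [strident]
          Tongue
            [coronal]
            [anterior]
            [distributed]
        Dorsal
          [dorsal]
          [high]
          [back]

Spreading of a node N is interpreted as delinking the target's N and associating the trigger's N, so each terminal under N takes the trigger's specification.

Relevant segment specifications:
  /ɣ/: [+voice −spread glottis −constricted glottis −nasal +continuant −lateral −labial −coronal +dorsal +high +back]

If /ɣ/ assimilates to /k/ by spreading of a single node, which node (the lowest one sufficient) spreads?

[continuant]

Comparing /ɣ/ with its surface form [g], the only feature that changes is [continuant].
Only a single terminal changes, and /k/ supplies the new value, so [continuant] itself is the minimal spreading constituent.
[voice] stays as in /ɣ/ although /k/ differs there, so no node dominating it spread; among the remaining candidates [continuant] is the lowest that derives the output.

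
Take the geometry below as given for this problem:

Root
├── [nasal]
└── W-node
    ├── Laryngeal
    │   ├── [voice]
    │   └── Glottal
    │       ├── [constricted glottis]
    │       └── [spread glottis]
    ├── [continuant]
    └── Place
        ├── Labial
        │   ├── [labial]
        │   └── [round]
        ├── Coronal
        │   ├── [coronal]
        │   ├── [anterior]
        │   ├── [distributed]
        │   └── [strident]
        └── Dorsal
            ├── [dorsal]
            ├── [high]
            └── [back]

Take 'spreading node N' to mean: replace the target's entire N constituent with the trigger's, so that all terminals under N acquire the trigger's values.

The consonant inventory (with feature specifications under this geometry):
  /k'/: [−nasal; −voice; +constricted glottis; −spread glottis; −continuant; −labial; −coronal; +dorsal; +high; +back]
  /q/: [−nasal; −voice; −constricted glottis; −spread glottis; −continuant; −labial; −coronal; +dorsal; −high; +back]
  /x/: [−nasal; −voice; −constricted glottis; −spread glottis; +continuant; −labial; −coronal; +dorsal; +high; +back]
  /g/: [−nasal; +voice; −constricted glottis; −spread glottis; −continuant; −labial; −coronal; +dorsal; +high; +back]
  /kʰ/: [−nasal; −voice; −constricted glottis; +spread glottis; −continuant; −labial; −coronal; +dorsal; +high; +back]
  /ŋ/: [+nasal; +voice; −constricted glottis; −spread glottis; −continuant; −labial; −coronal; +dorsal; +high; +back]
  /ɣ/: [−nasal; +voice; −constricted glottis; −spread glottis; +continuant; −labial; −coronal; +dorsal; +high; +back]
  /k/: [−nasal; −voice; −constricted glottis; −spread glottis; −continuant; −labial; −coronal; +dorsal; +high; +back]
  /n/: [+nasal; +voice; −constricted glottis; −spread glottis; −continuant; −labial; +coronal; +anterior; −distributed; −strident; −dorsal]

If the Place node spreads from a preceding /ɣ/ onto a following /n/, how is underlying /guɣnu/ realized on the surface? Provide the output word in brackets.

[guɣŋu]

The Place node dominates the terminals [labial], [round], [coronal], [anterior], [distributed], [strident], [dorsal], [high], [back].
After delinking /n/'s Place and linking /ɣ/'s, the affected terminals become [−labial], [−coronal], [+dorsal], [+high], [+back]; [nasal], [voice], [constricted glottis], … (outside Place) are retained from /n/.
Among the inventory, only /ŋ/ has exactly this specification, giving the surface form [guɣŋu].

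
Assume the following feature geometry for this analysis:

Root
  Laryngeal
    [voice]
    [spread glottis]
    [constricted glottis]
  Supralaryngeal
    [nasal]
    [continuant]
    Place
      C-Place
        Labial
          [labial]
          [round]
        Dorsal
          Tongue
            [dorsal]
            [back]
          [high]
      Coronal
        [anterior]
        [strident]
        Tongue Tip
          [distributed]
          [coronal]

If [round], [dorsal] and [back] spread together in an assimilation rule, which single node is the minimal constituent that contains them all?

C-Place

[round] is immediately dominated by Labial.
[dorsal] is immediately dominated by Tongue.
[back] is immediately dominated by Tongue.
These paths first converge at C-Place; no daughter of C-Place dominates all 3 features, so C-Place is the minimal constituent.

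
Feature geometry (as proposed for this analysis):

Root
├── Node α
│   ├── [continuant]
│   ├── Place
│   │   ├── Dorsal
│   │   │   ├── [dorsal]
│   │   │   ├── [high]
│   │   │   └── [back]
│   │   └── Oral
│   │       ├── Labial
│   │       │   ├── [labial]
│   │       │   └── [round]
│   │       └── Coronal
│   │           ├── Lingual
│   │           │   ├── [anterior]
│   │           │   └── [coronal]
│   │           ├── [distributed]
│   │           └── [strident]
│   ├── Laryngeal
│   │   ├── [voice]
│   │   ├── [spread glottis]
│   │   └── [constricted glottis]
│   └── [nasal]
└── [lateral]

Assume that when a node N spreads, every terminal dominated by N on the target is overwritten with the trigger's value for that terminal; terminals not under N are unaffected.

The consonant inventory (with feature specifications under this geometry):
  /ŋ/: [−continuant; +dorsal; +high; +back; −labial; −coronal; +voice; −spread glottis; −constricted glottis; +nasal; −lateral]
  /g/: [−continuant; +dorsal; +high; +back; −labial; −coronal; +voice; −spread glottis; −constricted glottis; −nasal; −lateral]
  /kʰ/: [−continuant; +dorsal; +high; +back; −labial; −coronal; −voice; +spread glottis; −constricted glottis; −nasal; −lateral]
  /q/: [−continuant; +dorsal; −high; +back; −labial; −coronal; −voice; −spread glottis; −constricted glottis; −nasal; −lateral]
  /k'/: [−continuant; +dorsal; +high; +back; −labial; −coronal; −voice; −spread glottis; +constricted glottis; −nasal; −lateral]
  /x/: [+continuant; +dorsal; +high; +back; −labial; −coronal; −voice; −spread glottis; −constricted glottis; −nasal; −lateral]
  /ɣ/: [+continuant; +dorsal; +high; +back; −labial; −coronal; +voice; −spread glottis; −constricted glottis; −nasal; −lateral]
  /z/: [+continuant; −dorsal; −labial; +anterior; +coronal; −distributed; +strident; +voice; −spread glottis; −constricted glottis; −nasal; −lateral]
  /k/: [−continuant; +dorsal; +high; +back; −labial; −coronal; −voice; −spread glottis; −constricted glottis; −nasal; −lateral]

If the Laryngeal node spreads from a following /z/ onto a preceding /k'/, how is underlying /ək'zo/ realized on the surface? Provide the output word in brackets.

[əgzo]

Laryngeal immediately or transitively dominates [voice], [spread glottis], [constricted glottis].
After delinking /k'/'s Laryngeal and linking /z/'s, the affected terminals become [+voice], [−spread glottis], [−constricted glottis]; [continuant], [dorsal], [high], … (outside Laryngeal) are retained from /k'/.
Among the inventory, only /g/ has exactly this specification, giving the surface form [əgzo].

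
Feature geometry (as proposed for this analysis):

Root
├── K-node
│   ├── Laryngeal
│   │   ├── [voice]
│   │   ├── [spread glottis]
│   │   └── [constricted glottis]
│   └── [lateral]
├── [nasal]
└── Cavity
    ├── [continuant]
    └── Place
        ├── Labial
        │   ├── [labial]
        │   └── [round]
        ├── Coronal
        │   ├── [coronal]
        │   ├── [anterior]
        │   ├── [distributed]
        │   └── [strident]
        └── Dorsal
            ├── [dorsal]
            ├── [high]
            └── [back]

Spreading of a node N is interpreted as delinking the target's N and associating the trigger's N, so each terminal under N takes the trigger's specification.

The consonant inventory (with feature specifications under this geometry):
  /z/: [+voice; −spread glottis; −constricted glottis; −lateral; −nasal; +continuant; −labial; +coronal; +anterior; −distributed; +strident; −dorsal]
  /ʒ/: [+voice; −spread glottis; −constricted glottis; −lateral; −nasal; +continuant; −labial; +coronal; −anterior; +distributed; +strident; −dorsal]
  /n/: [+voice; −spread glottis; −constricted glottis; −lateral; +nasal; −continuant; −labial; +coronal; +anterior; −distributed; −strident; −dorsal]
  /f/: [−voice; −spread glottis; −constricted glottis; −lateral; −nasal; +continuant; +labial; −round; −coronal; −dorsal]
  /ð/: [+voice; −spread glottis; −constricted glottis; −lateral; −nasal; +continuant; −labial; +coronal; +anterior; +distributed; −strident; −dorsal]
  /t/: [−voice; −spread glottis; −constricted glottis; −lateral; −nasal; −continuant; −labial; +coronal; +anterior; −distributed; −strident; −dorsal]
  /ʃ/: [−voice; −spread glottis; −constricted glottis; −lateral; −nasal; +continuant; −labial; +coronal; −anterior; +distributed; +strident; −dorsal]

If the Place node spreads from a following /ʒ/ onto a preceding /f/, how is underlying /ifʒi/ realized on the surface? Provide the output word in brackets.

The Place node dominates the terminals [labial], [round], [coronal], [anterior], [distributed], [strident], [dorsal], [high], [back].
The target acquires /ʒ/'s values for everything under Place — [−labial], [+coronal], [−anterior], [+distributed], [+strident], [−dorsal] — while keeping its own [voice], [spread glottis], [constricted glottis], ….
This feature bundle is that of [ʃ], so /ifʒi/ surfaces as [iʃʒi].

[iʃʒi]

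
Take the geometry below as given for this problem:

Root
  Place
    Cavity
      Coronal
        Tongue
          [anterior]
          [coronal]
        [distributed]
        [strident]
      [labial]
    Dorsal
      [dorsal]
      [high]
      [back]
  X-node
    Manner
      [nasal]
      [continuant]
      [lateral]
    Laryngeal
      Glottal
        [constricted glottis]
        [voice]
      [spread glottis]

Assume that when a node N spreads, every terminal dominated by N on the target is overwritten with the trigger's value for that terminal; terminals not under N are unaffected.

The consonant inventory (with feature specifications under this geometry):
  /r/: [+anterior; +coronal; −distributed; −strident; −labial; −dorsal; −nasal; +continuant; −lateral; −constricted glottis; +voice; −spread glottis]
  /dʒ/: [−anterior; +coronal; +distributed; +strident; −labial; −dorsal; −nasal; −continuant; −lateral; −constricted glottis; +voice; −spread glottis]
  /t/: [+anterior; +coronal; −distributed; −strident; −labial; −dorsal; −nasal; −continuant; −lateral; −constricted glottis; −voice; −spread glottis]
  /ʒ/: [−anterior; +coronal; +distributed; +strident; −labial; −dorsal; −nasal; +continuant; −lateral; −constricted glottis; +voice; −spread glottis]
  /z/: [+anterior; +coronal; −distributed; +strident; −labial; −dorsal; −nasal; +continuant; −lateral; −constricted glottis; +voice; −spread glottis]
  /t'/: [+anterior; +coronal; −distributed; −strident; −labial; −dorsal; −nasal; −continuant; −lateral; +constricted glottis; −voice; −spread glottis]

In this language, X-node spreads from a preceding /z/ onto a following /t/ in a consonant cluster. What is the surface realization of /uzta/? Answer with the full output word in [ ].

X-node immediately or transitively dominates [nasal], [continuant], [lateral], [constricted glottis], [voice], [spread glottis].
After delinking /t/'s X-node and linking /z/'s, the affected terminals become [−nasal], [+continuant], [−lateral], [−constricted glottis], [+voice], [−spread glottis]; [anterior], [coronal], [distributed], … (outside X-node) are retained from /t/.
This feature bundle is that of [r], so /uzta/ surfaces as [uzra].

[uzra]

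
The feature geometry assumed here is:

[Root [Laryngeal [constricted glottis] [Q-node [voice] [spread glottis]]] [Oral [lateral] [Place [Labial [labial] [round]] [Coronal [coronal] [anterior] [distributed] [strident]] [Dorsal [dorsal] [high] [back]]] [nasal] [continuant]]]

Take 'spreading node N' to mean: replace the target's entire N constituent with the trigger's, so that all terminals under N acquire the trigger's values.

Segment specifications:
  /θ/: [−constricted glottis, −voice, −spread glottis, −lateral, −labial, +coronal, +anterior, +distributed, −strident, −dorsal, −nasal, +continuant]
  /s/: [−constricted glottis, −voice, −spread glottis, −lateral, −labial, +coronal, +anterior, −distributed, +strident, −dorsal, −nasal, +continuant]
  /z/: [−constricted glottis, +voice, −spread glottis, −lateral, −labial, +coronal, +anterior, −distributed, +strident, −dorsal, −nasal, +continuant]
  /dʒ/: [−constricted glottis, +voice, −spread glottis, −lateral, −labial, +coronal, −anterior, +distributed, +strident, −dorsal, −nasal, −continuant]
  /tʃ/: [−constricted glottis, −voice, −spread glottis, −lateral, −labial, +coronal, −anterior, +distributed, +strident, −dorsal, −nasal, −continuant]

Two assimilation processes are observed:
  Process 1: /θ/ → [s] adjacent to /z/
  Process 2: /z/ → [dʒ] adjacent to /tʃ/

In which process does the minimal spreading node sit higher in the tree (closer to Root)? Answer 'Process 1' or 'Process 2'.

In Process 1, [distributed], [strident] change, so the minimal spreading node is Coronal at depth 3.
Process 2: the features that change are [continuant], [anterior], [distributed]; the minimal node is Oral (depth 1).
Oral (depth 1) sits above Coronal (depth 3), making Process 2 the one with the higher spreading node.

Process 2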